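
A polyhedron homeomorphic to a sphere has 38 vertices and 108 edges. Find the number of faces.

72

Here V − E + F = 2.
F = 2 − V + E = 2 − 38 + 108 = 72.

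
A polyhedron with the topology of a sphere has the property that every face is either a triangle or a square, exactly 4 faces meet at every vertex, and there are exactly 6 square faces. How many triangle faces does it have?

Let x be the number of triangles; then F = 6 + x.
Edge–face incidences: 2E = 4·6 + 3·x = 24 + 3x.
Every vertex has degree 4, so 4V = 2E.
Euler: V − E + F = 2 ⇒ (2E)/4 − E + (6 + x) = 2.
Multiply by 8: 2·(2E) − 4·(2E) + 8·(6 + x) = 16, i.e. 48 + 8x − 2·(24 + 3x) = 16.
Collecting terms: 2x = 16, so x = 8.
Then 2E = 24 + 3·8 = 48, so E = 24, V = 2E/4 = 12, F = 6 + 8 = 14.

8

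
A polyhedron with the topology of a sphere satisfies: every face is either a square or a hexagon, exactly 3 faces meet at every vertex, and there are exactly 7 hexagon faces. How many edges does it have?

Let x be the number of squares; then F = 7 + x.
Edge–face incidences: 2E = 6·7 + 4·x = 42 + 4x.
Every vertex has degree 3, so 3V = 2E.
Euler: V − E + F = 2 ⇒ (2E)/3 − E + (7 + x) = 2.
Multiply by 6: 2·(2E) − 3·(2E) + 6·(7 + x) = 12, i.e. 42 + 6x − (42 + 4x) = 12.
Collecting terms: 2x = 12, so x = 6.
Then 2E = 42 + 4·6 = 66, so E = 33, V = 2E/3 = 22, F = 7 + 6 = 13.

33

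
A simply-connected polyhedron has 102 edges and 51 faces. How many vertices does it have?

53

Here V − E + F = 2.
V = 2 + E − F = 2 + 102 − 51 = 53.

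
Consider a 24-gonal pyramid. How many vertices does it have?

25

A pyramid on an n-gon base has one n-gon and n triangles: V = 24 + 1 = 25, E = 2·24 = 48, F = 24 + 1 = 25.
Check: V − E + F = 25 − 48 + 25 = 2.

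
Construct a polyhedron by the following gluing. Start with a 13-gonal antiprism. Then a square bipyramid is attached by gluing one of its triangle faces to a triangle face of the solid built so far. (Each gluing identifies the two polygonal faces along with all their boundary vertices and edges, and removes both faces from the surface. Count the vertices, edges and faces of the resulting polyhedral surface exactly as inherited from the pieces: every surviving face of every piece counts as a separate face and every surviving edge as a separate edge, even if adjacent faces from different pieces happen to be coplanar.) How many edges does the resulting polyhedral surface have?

A 13-gonal antiprism: V=26, E=52, F=28.
Attach a square bipyramid (V=6, E=12, F=8) along a 3-gon: merge 3 vertices and 3 edges, delete both glued faces → V=29, E=61, F=34.
Check: V − E + F = 29 − 61 + 34 = 2.

61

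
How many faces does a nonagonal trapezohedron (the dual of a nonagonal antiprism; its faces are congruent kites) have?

The n-trapezohedron (dual of the n-antiprism) has V = 2·9 + 2 = 20, E = 4·9 = 36, F = 2·9 = 18.
Check: V − E + F = 20 − 36 + 18 = 2.

18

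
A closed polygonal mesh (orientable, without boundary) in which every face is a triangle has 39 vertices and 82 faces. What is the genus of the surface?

Every face is a triangle, so 2E = 3·82 = 246, giving E = 123.
χ = V − E + F = 39 − 123 + 82 = -2.
For a closed orientable surface χ = 2 − 2g, so g = (2 − (-2))/2 = 2.

2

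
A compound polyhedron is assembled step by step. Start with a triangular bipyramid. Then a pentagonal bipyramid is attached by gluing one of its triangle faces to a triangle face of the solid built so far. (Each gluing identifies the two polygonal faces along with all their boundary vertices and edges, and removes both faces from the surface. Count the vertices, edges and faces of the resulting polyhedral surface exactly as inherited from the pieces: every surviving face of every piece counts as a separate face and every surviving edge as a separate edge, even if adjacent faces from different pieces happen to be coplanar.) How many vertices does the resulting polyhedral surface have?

A triangular bipyramid: V=5, E=9, F=6.
Attach a pentagonal bipyramid (V=7, E=15, F=10) along a 3-gon: merge 3 vertices and 3 edges, delete both glued faces → V=9, E=21, F=14.
Check: V − E + F = 9 − 21 + 14 = 2.

9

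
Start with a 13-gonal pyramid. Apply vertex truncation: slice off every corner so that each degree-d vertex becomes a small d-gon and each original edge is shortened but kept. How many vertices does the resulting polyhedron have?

52

The base solid has V = 14, E = 26, F = 14.
Truncation replaces each original edge-end by a new vertex, so V′ = 2E = 52.
Each original edge survives, and each old vertex of degree d contributes d new edges; summing degrees gives Σd = 2E, so E′ = E + 2E = 3E = 78.
Each original face survives and each original vertex becomes one new face: F′ = F + V = 28.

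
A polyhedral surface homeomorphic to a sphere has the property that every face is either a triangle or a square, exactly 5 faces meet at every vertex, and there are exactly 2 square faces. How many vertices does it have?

16

Let x be the number of triangles; then F = 2 + x.
Edge–face incidences: 2E = 4·2 + 3·x = 8 + 3x.
Every vertex has degree 5, so 5V = 2E.
Euler: V − E + F = 2 ⇒ (2E)/5 − E + (2 + x) = 2.
Multiply by 10: 2·(2E) − 5·(2E) + 10·(2 + x) = 20, i.e. 20 + 10x − 3·(8 + 3x) = 20.
Collecting terms: x − 4 = 20, so x = 24.
Then 2E = 8 + 3·24 = 80, so E = 40, V = 2E/5 = 16, F = 2 + 24 = 26.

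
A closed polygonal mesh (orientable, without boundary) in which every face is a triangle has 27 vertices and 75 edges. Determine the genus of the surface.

Every face is a triangle and each edge borders two faces, so 3F = 2·75, giving F = 50.
χ = V − E + F = 27 − 75 + 50 = 2.
For a closed orientable surface χ = 2 − 2g, so g = (2 − (2))/2 = 0.

0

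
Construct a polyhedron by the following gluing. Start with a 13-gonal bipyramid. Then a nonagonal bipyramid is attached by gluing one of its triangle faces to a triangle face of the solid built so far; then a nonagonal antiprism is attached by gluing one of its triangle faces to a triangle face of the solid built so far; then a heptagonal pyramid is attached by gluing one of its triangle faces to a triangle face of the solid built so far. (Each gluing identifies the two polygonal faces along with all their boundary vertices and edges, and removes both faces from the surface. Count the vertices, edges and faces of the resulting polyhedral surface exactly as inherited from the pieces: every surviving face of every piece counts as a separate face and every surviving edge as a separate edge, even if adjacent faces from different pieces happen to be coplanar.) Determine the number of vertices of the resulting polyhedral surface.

A 13-gonal bipyramid: V=15, E=39, F=26.
Attach a nonagonal bipyramid (V=11, E=27, F=18) along a 3-gon: merge 3 vertices and 3 edges, delete both glued faces → V=23, E=63, F=42.
Attach a nonagonal antiprism (V=18, E=36, F=20) along a 3-gon: merge 3 vertices and 3 edges, delete both glued faces → V=38, E=96, F=60.
Attach a heptagonal pyramid (V=8, E=14, F=8) along a 3-gon: merge 3 vertices and 3 edges, delete both glued faces → V=43, E=107, F=66.
Check: V − E + F = 43 − 107 + 66 = 2.

43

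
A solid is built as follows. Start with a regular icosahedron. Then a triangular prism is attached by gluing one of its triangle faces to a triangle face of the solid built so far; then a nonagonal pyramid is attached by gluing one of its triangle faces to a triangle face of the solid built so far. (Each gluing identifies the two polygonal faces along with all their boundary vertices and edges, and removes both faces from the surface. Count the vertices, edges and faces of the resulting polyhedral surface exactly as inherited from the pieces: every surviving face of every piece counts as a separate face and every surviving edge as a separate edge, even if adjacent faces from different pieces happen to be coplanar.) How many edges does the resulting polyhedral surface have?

51

A regular icosahedron: V=12, E=30, F=20.
Attach a triangular prism (V=6, E=9, F=5) along a 3-gon: merge 3 vertices and 3 edges, delete both glued faces → V=15, E=36, F=23.
Attach a nonagonal pyramid (V=10, E=18, F=10) along a 3-gon: merge 3 vertices and 3 edges, delete both glued faces → V=22, E=51, F=31.
Check: V − E + F = 22 − 51 + 31 = 2.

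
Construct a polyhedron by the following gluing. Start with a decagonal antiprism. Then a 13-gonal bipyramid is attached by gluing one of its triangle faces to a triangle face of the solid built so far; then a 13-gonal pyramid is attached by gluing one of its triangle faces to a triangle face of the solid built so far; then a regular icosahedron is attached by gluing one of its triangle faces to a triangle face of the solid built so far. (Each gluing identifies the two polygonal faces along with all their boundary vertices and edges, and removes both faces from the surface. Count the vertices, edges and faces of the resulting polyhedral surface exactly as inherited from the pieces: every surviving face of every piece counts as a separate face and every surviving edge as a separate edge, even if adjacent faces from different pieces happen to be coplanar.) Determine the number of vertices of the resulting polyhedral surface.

52

A decagonal antiprism: V=20, E=40, F=22.
Attach a 13-gonal bipyramid (V=15, E=39, F=26) along a 3-gon: merge 3 vertices and 3 edges, delete both glued faces → V=32, E=76, F=46.
Attach a 13-gonal pyramid (V=14, E=26, F=14) along a 3-gon: merge 3 vertices and 3 edges, delete both glued faces → V=43, E=99, F=58.
Attach a regular icosahedron (V=12, E=30, F=20) along a 3-gon: merge 3 vertices and 3 edges, delete both glued faces → V=52, E=126, F=76.
Check: V − E + F = 52 − 126 + 76 = 2.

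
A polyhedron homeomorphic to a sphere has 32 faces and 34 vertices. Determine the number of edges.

Here V − E + F = 2.
E = V + F − (2) = 34 + 32 − (2) = 64.

64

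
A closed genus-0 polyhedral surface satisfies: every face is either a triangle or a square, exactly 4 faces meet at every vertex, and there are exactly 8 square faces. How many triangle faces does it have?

8

Let x be the number of triangles; then F = 8 + x.
Edge–face incidences: 2E = 4·8 + 3·x = 32 + 3x.
Every vertex has degree 4, so 4V = 2E.
Euler: V − E + F = 2 ⇒ (2E)/4 − E + (8 + x) = 2.
Multiply by 8: 2·(2E) − 4·(2E) + 8·(8 + x) = 16, i.e. 64 + 8x − 2·(32 + 3x) = 16.
Collecting terms: 2x = 16, so x = 8.
Then 2E = 32 + 3·8 = 56, so E = 28, V = 2E/4 = 14, F = 8 + 8 = 16.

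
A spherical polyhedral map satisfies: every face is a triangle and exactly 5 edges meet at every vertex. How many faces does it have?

20

Each face has 3 edges and each edge borders two faces, so 2E = 3F.
Each vertex has degree 5, so 5V = 2E and hence V = 3F/5.
Euler: V − E + F = 2 ⇒ (3F/5) − (3F/2) + F = 2.
Multiply by 10: (6 − 15 + 10)F = 20, i.e. 1F = 20.
So F = 20, E = 3·20/2 = 30, V = 3·20/5 = 12.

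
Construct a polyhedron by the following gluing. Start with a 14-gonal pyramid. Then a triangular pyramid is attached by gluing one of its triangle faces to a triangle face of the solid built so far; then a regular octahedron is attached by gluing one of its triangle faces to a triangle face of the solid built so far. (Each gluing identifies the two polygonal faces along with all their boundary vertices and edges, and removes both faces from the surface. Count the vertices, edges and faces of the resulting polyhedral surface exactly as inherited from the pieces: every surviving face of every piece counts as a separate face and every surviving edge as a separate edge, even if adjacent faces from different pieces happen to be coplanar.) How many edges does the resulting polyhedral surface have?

40

A 14-gonal pyramid: V=15, E=28, F=15.
Attach a triangular pyramid (V=4, E=6, F=4) along a 3-gon: merge 3 vertices and 3 edges, delete both glued faces → V=16, E=31, F=17.
Attach a regular octahedron (V=6, E=12, F=8) along a 3-gon: merge 3 vertices and 3 edges, delete both glued faces → V=19, E=40, F=23.
Check: V − E + F = 19 − 40 + 23 = 2.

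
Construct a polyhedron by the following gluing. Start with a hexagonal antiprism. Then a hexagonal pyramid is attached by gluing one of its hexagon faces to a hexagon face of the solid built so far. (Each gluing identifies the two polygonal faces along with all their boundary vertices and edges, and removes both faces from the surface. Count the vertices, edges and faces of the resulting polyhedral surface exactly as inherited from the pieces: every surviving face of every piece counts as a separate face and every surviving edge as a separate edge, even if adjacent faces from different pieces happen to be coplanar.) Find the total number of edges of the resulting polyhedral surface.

A hexagonal antiprism: V=12, E=24, F=14.
Attach a hexagonal pyramid (V=7, E=12, F=7) along a 6-gon: merge 6 vertices and 6 edges, delete both glued faces → V=13, E=30, F=19.
Check: V − E + F = 13 − 30 + 19 = 2.

30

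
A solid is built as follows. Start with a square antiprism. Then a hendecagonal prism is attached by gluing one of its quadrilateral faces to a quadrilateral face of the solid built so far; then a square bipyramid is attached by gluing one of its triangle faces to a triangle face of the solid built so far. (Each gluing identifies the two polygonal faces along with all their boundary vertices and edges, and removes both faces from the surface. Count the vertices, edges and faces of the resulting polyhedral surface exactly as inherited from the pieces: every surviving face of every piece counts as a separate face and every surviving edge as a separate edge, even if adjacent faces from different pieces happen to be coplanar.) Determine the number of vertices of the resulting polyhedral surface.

A square antiprism: V=8, E=16, F=10.
Attach a hendecagonal prism (V=22, E=33, F=13) along a 4-gon: merge 4 vertices and 4 edges, delete both glued faces → V=26, E=45, F=21.
Attach a square bipyramid (V=6, E=12, F=8) along a 3-gon: merge 3 vertices and 3 edges, delete both glued faces → V=29, E=54, F=27.
Check: V − E + F = 29 − 54 + 27 = 2.

29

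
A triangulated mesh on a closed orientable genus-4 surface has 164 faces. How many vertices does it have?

76

χ = 2 − 2·4 = -6, and every face is a triangle so 3F = 2E.
E = 3·164/2 = 246. Then V = -6 + E − F = -6 + 246 − 164 = 76.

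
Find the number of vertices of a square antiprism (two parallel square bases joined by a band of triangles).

An antiprism on an n-gon has two n-gon caps and 2n triangles: V = 2·4 = 8, E = 4·4 = 16, F = 2·4 + 2 = 10.

8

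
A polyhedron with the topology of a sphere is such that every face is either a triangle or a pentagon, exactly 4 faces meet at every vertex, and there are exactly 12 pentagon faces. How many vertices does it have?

30

Let x be the number of triangles; then F = 12 + x.
Edge–face incidences: 2E = 5·12 + 3·x = 60 + 3x.
Every vertex has degree 4, so 4V = 2E.
Euler: V − E + F = 2 ⇒ (2E)/4 − E + (12 + x) = 2.
Multiply by 8: 2·(2E) − 4·(2E) + 8·(12 + x) = 16, i.e. 96 + 8x − 2·(60 + 3x) = 16.
Collecting terms: 2x − 24 = 16, so 2x = 40, so x = 20.
Then 2E = 60 + 3·20 = 120, so E = 60, V = 2E/4 = 30, F = 12 + 20 = 32.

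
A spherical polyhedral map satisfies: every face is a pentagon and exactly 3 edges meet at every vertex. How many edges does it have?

30

Each face has 5 edges and each edge borders two faces, so 2E = 5F.
Each vertex has degree 3, so 3V = 2E and hence V = 5F/3.
Euler: V − E + F = 2 ⇒ (5F/3) − (5F/2) + F = 2.
Multiply by 6: (10 − 15 + 6)F = 12, i.e. 1F = 12.
So F = 12, E = 5·12/2 = 30, V = 5·12/3 = 20.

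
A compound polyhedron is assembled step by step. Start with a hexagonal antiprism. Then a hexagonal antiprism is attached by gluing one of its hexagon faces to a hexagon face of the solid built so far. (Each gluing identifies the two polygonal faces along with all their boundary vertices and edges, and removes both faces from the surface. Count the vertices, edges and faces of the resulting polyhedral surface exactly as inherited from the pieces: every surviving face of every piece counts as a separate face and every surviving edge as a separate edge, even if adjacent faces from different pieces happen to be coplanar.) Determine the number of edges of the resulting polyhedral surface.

A hexagonal antiprism: V=12, E=24, F=14.
Attach a hexagonal antiprism (V=12, E=24, F=14) along a 6-gon: merge 6 vertices and 6 edges, delete both glued faces → V=18, E=42, F=26.
Check: V − E + F = 18 − 42 + 26 = 2.

42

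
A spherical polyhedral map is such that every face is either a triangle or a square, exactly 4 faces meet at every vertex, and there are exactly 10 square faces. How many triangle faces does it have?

Let x be the number of triangles; then F = 10 + x.
Edge–face incidences: 2E = 4·10 + 3·x = 40 + 3x.
Every vertex has degree 4, so 4V = 2E.
Euler: V − E + F = 2 ⇒ (2E)/4 − E + (10 + x) = 2.
Multiply by 8: 2·(2E) − 4·(2E) + 8·(10 + x) = 16, i.e. 80 + 8x − 2·(40 + 3x) = 16.
Collecting terms: 2x = 16, so x = 8.
Then 2E = 40 + 3·8 = 64, so E = 32, V = 2E/4 = 16, F = 10 + 8 = 18.

8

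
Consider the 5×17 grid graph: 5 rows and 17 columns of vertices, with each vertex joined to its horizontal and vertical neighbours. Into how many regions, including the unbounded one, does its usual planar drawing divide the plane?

65

The grid has V = 5·17 = 85 vertices and E = 5·16 + 17·4 = 148 edges.
F = 2 − V + E = 2 − 85 + 148 = 65.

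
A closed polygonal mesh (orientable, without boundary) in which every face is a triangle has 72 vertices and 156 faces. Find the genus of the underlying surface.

4

Every face is a triangle, so 2E = 3·156 = 468, giving E = 234.
χ = V − E + F = 72 − 234 + 156 = -6.
For a closed orientable surface χ = 2 − 2g, so g = (2 − (-6))/2 = 4.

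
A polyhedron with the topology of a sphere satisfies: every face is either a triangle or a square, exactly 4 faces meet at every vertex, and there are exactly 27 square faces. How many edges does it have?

Let x be the number of triangles; then F = 27 + x.
Edge–face incidences: 2E = 4·27 + 3·x = 108 + 3x.
Every vertex has degree 4, so 4V = 2E.
Euler: V − E + F = 2 ⇒ (2E)/4 − E + (27 + x) = 2.
Multiply by 8: 2·(2E) − 4·(2E) + 8·(27 + x) = 16, i.e. 216 + 8x − 2·(108 + 3x) = 16.
Collecting terms: 2x = 16, so x = 8.
Then 2E = 108 + 3·8 = 132, so E = 66, V = 2E/4 = 33, F = 27 + 8 = 35.

66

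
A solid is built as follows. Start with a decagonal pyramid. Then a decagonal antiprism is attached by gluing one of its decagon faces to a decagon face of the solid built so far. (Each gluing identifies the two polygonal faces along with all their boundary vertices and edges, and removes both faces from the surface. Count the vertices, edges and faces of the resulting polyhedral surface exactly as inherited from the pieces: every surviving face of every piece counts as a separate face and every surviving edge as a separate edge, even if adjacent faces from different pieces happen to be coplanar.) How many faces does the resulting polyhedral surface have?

A decagonal pyramid: V=11, E=20, F=11.
Attach a decagonal antiprism (V=20, E=40, F=22) along a 10-gon: merge 10 vertices and 10 edges, delete both glued faces → V=21, E=50, F=31.
Check: V − E + F = 21 − 50 + 31 = 2.

31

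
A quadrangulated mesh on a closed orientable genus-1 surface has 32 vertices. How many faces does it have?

32

χ = 2 − 2·1 = 0, and every face is a square so 4F = 2E.
V − E + F = 0 with E = 4F/2 gives 32 − (4/2 − 1)·F = 0, so F = 32 and E = 64.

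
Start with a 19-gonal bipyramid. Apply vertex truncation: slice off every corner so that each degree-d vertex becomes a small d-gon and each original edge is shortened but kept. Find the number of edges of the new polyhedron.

171

The base solid has V = 21, E = 57, F = 38.
Truncation replaces each original edge-end by a new vertex, so V′ = 2E = 114.
Each original edge survives, and each old vertex of degree d contributes d new edges; summing degrees gives Σd = 2E, so E′ = E + 2E = 3E = 171.
Each original face survives and each original vertex becomes one new face: F′ = F + V = 59.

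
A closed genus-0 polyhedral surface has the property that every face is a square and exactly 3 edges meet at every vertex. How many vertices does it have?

8

Each face has 4 edges and each edge borders two faces, so 2E = 4F.
Each vertex has degree 3, so 3V = 2E and hence V = 4F/3.
Euler: V − E + F = 2 ⇒ (4F/3) − (4F/2) + F = 2.
Multiply by 6: (8 − 12 + 6)F = 12, i.e. 2F = 12.
So F = 6, E = 4·6/2 = 12, V = 4·6/3 = 8.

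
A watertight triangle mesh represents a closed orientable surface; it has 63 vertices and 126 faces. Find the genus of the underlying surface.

Every face is a triangle, so 2E = 3·126 = 378, giving E = 189.
χ = V − E + F = 63 − 189 + 126 = 0.
For a closed orientable surface χ = 2 − 2g, so g = (2 − (0))/2 = 1.

1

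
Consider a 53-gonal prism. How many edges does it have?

159

A prism on an n-gon has two n-gon bases and n rectangular sides: V = 2·53 = 106, E = 3·53 = 159, F = 53 + 2 = 55.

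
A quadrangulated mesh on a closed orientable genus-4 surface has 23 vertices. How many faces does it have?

χ = 2 − 2·4 = -6, and every face is a square so 4F = 2E.
V − E + F = -6 with E = 4F/2 gives 23 − (4/2 − 1)·F = -6, so F = 29 and E = 58.

29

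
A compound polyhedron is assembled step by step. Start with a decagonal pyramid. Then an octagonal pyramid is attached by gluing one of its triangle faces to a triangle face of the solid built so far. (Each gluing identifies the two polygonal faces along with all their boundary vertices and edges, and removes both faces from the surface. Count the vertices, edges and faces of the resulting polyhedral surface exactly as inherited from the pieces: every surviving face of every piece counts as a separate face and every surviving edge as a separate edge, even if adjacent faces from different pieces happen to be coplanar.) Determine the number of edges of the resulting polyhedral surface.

33

A decagonal pyramid: V=11, E=20, F=11.
Attach an octagonal pyramid (V=9, E=16, F=9) along a 3-gon: merge 3 vertices and 3 edges, delete both glued faces → V=17, E=33, F=18.
Check: V − E + F = 17 − 33 + 18 = 2.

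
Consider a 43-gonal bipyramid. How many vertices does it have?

45

A bipyramid over an n-gon has 2n triangular faces and n + 2 vertices: V = 43 + 2 = 45, E = 3·43 = 129, F = 2·43 = 86.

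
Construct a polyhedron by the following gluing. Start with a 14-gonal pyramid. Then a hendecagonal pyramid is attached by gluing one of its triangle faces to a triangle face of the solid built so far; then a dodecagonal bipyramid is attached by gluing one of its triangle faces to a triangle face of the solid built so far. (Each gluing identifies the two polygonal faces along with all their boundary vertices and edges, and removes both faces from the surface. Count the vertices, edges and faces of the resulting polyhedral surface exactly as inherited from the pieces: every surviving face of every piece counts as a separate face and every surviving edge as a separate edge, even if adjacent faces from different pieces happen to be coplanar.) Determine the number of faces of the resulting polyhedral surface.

A 14-gonal pyramid: V=15, E=28, F=15.
Attach a hendecagonal pyramid (V=12, E=22, F=12) along a 3-gon: merge 3 vertices and 3 edges, delete both glued faces → V=24, E=47, F=25.
Attach a dodecagonal bipyramid (V=14, E=36, F=24) along a 3-gon: merge 3 vertices and 3 edges, delete both glued faces → V=35, E=80, F=47.
Check: V − E + F = 35 − 80 + 47 = 2.

47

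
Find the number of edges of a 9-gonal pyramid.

A pyramid on an n-gon base has one n-gon and n triangles: V = 9 + 1 = 10, E = 2·9 = 18, F = 9 + 1 = 10.
Check: V − E + F = 10 − 18 + 10 = 2.

18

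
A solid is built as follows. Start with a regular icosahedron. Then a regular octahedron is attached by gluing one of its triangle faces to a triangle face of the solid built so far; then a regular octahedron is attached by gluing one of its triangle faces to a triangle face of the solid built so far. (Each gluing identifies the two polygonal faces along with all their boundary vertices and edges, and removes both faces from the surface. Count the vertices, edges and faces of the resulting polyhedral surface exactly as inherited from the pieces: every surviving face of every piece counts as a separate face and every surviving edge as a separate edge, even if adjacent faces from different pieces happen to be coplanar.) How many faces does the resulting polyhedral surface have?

32

A regular icosahedron: V=12, E=30, F=20.
Attach a regular octahedron (V=6, E=12, F=8) along a 3-gon: merge 3 vertices and 3 edges, delete both glued faces → V=15, E=39, F=26.
Attach a regular octahedron (V=6, E=12, F=8) along a 3-gon: merge 3 vertices and 3 edges, delete both glued faces → V=18, E=48, F=32.
Check: V − E + F = 18 − 48 + 32 = 2.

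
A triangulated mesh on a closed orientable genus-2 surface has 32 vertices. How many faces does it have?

χ = 2 − 2·2 = -2, and every face is a triangle so 3F = 2E.
V − E + F = -2 with E = 3F/2 gives 32 − (3/2 − 1)·F = -2, so F = 68 and E = 102.

68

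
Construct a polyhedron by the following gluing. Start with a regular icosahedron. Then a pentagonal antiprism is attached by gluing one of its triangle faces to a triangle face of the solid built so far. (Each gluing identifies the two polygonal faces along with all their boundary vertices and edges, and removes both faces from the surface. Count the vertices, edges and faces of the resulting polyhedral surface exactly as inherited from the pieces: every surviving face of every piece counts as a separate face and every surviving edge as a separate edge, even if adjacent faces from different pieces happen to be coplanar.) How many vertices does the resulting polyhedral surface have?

A regular icosahedron: V=12, E=30, F=20.
Attach a pentagonal antiprism (V=10, E=20, F=12) along a 3-gon: merge 3 vertices and 3 edges, delete both glued faces → V=19, E=47, F=30.
Check: V − E + F = 19 − 47 + 30 = 2.

19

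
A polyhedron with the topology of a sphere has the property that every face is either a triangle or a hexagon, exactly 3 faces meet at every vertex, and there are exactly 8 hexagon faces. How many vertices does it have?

20

Let x be the number of triangles; then F = 8 + x.
Edge–face incidences: 2E = 6·8 + 3·x = 48 + 3x.
Every vertex has degree 3, so 3V = 2E.
Euler: V − E + F = 2 ⇒ (2E)/3 − E + (8 + x) = 2.
Multiply by 6: 2·(2E) − 3·(2E) + 6·(8 + x) = 12, i.e. 48 + 6x − (48 + 3x) = 12.
Collecting terms: 3x = 12, so x = 4.
Then 2E = 48 + 3·4 = 60, so E = 30, V = 2E/3 = 20, F = 8 + 4 = 12.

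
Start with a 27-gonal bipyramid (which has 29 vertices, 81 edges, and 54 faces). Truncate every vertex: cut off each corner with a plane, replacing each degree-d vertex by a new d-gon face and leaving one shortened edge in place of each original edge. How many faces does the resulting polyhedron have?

Truncation replaces each original edge-end by a new vertex, so V′ = 2E = 162.
Each original edge survives, and each old vertex of degree d contributes d new edges; summing degrees gives Σd = 2E, so E′ = E + 2E = 3E = 243.
Each original face survives and each original vertex becomes one new face: F′ = F + V = 83.

83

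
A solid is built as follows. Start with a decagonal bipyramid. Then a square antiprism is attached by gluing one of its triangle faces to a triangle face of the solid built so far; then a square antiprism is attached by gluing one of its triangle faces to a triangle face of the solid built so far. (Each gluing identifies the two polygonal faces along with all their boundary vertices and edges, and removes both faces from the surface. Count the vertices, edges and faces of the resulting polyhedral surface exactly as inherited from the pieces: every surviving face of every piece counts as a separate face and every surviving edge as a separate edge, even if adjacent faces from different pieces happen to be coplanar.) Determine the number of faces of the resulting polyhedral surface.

36

A decagonal bipyramid: V=12, E=30, F=20.
Attach a square antiprism (V=8, E=16, F=10) along a 3-gon: merge 3 vertices and 3 edges, delete both glued faces → V=17, E=43, F=28.
Attach a square antiprism (V=8, E=16, F=10) along a 3-gon: merge 3 vertices and 3 edges, delete both glued faces → V=22, E=56, F=36.
Check: V − E + F = 22 − 56 + 36 = 2.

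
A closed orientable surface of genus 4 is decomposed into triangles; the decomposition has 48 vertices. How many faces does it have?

108

χ = 2 − 2·4 = -6, and every face is a triangle so 3F = 2E.
V − E + F = -6 with E = 3F/2 gives 48 − (3/2 − 1)·F = -6, so F = 108 and E = 162.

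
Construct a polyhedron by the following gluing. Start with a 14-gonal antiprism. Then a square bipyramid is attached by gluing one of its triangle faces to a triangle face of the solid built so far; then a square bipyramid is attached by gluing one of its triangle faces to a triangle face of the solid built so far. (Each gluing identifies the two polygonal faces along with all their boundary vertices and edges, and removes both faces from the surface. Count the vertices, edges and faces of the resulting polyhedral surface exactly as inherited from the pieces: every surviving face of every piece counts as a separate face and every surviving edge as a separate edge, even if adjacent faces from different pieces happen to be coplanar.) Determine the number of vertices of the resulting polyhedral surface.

34

A 14-gonal antiprism: V=28, E=56, F=30.
Attach a square bipyramid (V=6, E=12, F=8) along a 3-gon: merge 3 vertices and 3 edges, delete both glued faces → V=31, E=65, F=36.
Attach a square bipyramid (V=6, E=12, F=8) along a 3-gon: merge 3 vertices and 3 edges, delete both glued faces → V=34, E=74, F=42.
Check: V − E + F = 34 − 74 + 42 = 2.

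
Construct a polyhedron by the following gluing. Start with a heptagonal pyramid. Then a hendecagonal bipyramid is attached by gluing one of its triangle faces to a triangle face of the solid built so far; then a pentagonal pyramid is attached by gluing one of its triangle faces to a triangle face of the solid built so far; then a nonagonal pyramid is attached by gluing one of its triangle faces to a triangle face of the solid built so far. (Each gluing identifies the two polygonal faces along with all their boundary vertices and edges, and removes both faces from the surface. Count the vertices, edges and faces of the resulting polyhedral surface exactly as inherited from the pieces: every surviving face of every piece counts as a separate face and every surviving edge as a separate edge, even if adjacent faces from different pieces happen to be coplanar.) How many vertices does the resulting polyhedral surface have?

A heptagonal pyramid: V=8, E=14, F=8.
Attach a hendecagonal bipyramid (V=13, E=33, F=22) along a 3-gon: merge 3 vertices and 3 edges, delete both glued faces → V=18, E=44, F=28.
Attach a pentagonal pyramid (V=6, E=10, F=6) along a 3-gon: merge 3 vertices and 3 edges, delete both glued faces → V=21, E=51, F=32.
Attach a nonagonal pyramid (V=10, E=18, F=10) along a 3-gon: merge 3 vertices and 3 edges, delete both glued faces → V=28, E=66, F=40.
Check: V − E + F = 28 − 66 + 40 = 2.

28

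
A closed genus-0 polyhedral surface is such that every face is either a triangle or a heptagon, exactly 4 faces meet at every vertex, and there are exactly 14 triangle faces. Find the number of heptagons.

2

Let x be the number of heptagons; then F = 14 + x.
Edge–face incidences: 2E = 3·14 + 7·x = 42 + 7x.
Every vertex has degree 4, so 4V = 2E.
Euler: V − E + F = 2 ⇒ (2E)/4 − E + (14 + x) = 2.
Multiply by 8: 2·(2E) − 4·(2E) + 8·(14 + x) = 16, i.e. 112 + 8x − 2·(42 + 7x) = 16.
Collecting terms: −6x + 28 = 16, so −6x = −12, so x = 2.
Then 2E = 42 + 7·2 = 56, so E = 28, V = 2E/4 = 14, F = 14 + 2 = 16.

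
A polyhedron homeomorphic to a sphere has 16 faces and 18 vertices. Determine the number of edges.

32

Here V − E + F = 2.
E = V + F − (2) = 18 + 16 − (2) = 32.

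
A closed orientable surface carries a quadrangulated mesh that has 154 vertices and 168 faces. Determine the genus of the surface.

8

Every face is a square, so 2E = 4·168 = 672, giving E = 336.
χ = V − E + F = 154 − 336 + 168 = -14.
For a closed orientable surface χ = 2 − 2g, so g = (2 − (-14))/2 = 8.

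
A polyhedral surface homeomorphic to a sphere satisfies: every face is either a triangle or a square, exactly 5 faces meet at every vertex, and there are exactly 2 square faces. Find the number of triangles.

24

Let x be the number of triangles; then F = 2 + x.
Edge–face incidences: 2E = 4·2 + 3·x = 8 + 3x.
Every vertex has degree 5, so 5V = 2E.
Euler: V − E + F = 2 ⇒ (2E)/5 − E + (2 + x) = 2.
Multiply by 10: 2·(2E) − 5·(2E) + 10·(2 + x) = 20, i.e. 20 + 10x − 3·(8 + 3x) = 20.
Collecting terms: x − 4 = 20, so x = 24.
Then 2E = 8 + 3·24 = 80, so E = 40, V = 2E/5 = 16, F = 2 + 24 = 26.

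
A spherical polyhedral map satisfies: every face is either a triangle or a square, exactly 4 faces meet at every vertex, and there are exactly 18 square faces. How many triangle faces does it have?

Let x be the number of triangles; then F = 18 + x.
Edge–face incidences: 2E = 4·18 + 3·x = 72 + 3x.
Every vertex has degree 4, so 4V = 2E.
Euler: V − E + F = 2 ⇒ (2E)/4 − E + (18 + x) = 2.
Multiply by 8: 2·(2E) − 4·(2E) + 8·(18 + x) = 16, i.e. 144 + 8x − 2·(72 + 3x) = 16.
Collecting terms: 2x = 16, so x = 8.
Then 2E = 72 + 3·8 = 96, so E = 48, V = 2E/4 = 24, F = 18 + 8 = 26.

8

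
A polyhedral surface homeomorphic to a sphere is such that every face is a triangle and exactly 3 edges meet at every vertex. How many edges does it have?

6

Each face has 3 edges and each edge borders two faces, so 2E = 3F.
Each vertex has degree 3, so 3V = 2E and hence V = 3F/3.
Euler: V − E + F = 2 ⇒ (3F/3) − (3F/2) + F = 2.
Multiply by 6: (6 − 9 + 6)F = 12, i.e. 3F = 12.
So F = 4, E = 3·4/2 = 6, V = 3·4/3 = 4.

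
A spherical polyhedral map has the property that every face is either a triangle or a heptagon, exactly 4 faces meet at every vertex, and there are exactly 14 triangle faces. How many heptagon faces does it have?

2

Let x be the number of heptagons; then F = 14 + x.
Edge–face incidences: 2E = 3·14 + 7·x = 42 + 7x.
Every vertex has degree 4, so 4V = 2E.
Euler: V − E + F = 2 ⇒ (2E)/4 − E + (14 + x) = 2.
Multiply by 8: 2·(2E) − 4·(2E) + 8·(14 + x) = 16, i.e. 112 + 8x − 2·(42 + 7x) = 16.
Collecting terms: −6x + 28 = 16, so −6x = −12, so x = 2.
Then 2E = 42 + 7·2 = 56, so E = 28, V = 2E/4 = 14, F = 14 + 2 = 16.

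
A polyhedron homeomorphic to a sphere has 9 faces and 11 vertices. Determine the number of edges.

18

Here V − E + F = 2.
E = V + F − (2) = 11 + 9 − (2) = 18.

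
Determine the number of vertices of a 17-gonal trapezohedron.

36

The n-trapezohedron (dual of the n-antiprism) has V = 2·17 + 2 = 36, E = 4·17 = 68, F = 2·17 = 34.
Check: V − E + F = 36 − 68 + 34 = 2.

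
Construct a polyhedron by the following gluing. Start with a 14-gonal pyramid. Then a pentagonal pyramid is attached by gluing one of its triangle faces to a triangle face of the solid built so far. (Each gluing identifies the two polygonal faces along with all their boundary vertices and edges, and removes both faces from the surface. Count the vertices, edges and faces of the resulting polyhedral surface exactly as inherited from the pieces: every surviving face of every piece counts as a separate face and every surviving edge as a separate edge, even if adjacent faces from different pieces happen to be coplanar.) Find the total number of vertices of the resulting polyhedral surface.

A 14-gonal pyramid: V=15, E=28, F=15.
Attach a pentagonal pyramid (V=6, E=10, F=6) along a 3-gon: merge 3 vertices and 3 edges, delete both glued faces → V=18, E=35, F=19.
Check: V − E + F = 18 − 35 + 19 = 2.

18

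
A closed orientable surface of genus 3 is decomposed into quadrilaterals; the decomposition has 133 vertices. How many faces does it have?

137

χ = 2 − 2·3 = -4, and every face is a square so 4F = 2E.
V − E + F = -4 with E = 4F/2 gives 133 − (4/2 − 1)·F = -4, so F = 137 and E = 274.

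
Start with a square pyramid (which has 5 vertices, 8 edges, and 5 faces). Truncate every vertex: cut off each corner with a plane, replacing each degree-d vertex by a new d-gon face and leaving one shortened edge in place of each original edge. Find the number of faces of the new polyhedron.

Truncation replaces each original edge-end by a new vertex, so V′ = 2E = 16.
Each original edge survives, and each old vertex of degree d contributes d new edges; summing degrees gives Σd = 2E, so E′ = E + 2E = 3E = 24.
Each original face survives and each original vertex becomes one new face: F′ = F + V = 10.

10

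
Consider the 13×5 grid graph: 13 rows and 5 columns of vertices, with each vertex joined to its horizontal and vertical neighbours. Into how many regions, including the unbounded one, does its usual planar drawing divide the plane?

49

The grid has V = 13·5 = 65 vertices and E = 13·4 + 5·12 = 112 edges.
F = 2 − V + E = 2 − 65 + 112 = 49.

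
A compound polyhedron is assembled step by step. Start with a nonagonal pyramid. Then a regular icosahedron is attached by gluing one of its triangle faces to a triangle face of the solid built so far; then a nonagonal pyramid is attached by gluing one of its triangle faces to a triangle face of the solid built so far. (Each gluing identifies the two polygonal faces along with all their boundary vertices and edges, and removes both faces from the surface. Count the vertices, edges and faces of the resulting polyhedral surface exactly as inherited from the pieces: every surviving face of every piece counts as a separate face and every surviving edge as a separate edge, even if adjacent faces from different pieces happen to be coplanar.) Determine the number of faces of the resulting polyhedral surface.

A nonagonal pyramid: V=10, E=18, F=10.
Attach a regular icosahedron (V=12, E=30, F=20) along a 3-gon: merge 3 vertices and 3 edges, delete both glued faces → V=19, E=45, F=28.
Attach a nonagonal pyramid (V=10, E=18, F=10) along a 3-gon: merge 3 vertices and 3 edges, delete both glued faces → V=26, E=60, F=36.
Check: V − E + F = 26 − 60 + 36 = 2.

36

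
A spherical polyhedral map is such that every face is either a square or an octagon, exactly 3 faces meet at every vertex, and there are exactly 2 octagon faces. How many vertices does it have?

16

Let x be the number of squares; then F = 2 + x.
Edge–face incidences: 2E = 8·2 + 4·x = 16 + 4x.
Every vertex has degree 3, so 3V = 2E.
Euler: V − E + F = 2 ⇒ (2E)/3 − E + (2 + x) = 2.
Multiply by 6: 2·(2E) − 3·(2E) + 6·(2 + x) = 12, i.e. 12 + 6x − (16 + 4x) = 12.
Collecting terms: 2x − 4 = 12, so 2x = 16, so x = 8.
Then 2E = 16 + 4·8 = 48, so E = 24, V = 2E/3 = 16, F = 2 + 8 = 10.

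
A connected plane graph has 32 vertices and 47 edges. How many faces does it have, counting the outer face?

Euler's formula for a connected plane graph: V − E + F = 2, so F = 2 − 32 + 47 = 17.

17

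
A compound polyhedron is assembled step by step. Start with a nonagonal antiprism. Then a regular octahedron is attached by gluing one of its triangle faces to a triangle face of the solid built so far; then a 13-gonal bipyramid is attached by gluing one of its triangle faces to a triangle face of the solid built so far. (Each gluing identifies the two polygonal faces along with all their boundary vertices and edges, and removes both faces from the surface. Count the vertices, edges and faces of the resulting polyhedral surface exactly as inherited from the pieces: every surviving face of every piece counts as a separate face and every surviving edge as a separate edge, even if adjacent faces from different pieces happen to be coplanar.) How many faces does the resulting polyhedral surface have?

50

A nonagonal antiprism: V=18, E=36, F=20.
Attach a regular octahedron (V=6, E=12, F=8) along a 3-gon: merge 3 vertices and 3 edges, delete both glued faces → V=21, E=45, F=26.
Attach a 13-gonal bipyramid (V=15, E=39, F=26) along a 3-gon: merge 3 vertices and 3 edges, delete both glued faces → V=33, E=81, F=50.
Check: V − E + F = 33 − 81 + 50 = 2.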